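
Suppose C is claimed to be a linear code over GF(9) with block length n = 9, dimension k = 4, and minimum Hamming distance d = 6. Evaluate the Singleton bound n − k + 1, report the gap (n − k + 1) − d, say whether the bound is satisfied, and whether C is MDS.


Singleton RHS = n − k + 1 = 6, slack = 0, bound satisfied, MDS.

Singleton bound: d ≤ n − k + 1.
Here n = 9, k = 4, so n − k + 1 = 6.
Given d = 6, check d ≤ 6: YES.
Slack = (n − k + 1) − d = 0.
The code is MDS (slack = 0).
Description: the claimed parameters are [9, 4, 6]_9; such a code would be MDS (meets Singleton bound).


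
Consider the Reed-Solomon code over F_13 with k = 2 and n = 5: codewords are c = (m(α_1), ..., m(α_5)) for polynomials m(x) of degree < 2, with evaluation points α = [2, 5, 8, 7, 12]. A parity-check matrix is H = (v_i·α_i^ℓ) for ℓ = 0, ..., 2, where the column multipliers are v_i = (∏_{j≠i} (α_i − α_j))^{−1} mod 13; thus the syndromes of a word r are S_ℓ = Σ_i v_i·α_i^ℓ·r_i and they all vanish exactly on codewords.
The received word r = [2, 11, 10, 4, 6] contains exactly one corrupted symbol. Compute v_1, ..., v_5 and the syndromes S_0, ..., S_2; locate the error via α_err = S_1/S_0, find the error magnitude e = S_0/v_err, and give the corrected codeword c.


S = (7, 4, 6), error at position 3, error magnitude e = 3, c = [2, 11, 7, 4, 6].

Step 1: column multipliers v_i = (∏_{j≠i}(α_i − α_j))^{−1} mod 13.
  i = 1 (α = 2): (2−5)(2−8)(2−7)(2−12) = (−3)·(−6)·(−5)·(−10) = 900 ≡ 3, so v_1 = 3^{−1} = 9 (mod 13).
  i = 2 (α = 5): (5−2)(5−8)(5−7)(5−12) = 3·(−3)·(−2)·(−7) = −126 ≡ 4, so v_2 = 4^{−1} = 10 (mod 13).
  i = 3 (α = 8): (8−2)(8−5)(8−7)(8−12) = 6·3·1·(−4) = −72 ≡ 6, so v_3 = 6^{−1} = 11 (mod 13).
  i = 4 (α = 7): (7−2)(7−5)(7−8)(7−12) = 5·2·(−1)·(−5) = 50 ≡ 11, so v_4 = 11^{−1} = 6 (mod 13).
  i = 5 (α = 12): (12−2)(12−5)(12−8)(12−7) = 10·7·4·5 = 1400 ≡ 9, so v_5 = 9^{−1} = 3 (mod 13).
  v = [9, 10, 11, 6, 3].
Step 2: syndromes of r = [2, 11, 10, 4, 6] (all sums mod 13).
  S_0 = Σ v_i r_i = 9·2 + 10·11 + 11·10 + 6·4 + 3·6 = 280 ≡ 7.
  S_1 = Σ v_i α_i r_i = 9·2·2 + 10·5·11 + 11·8·10 + 6·7·4 + 3·12·6 = 1850 ≡ 4.
  α_i^2 mod 13 = [4, 12, 12, 10, 1].
  S_2 = Σ v_i α_i^2 r_i = 9·4·2 + 10·12·11 + 11·12·10 + 6·10·4 + 3·1·6 = 2970 ≡ 6.
  S = (7, 4, 6) ≠ 0, so r is not a codeword (an error is present).
Step 3: locate the error. For a single error e at position i, S_ℓ = v_i·e·α_i^ℓ, so α_err = S_1/S_0.
  S_0^{−1} = 7^{−1} = 2 (mod 13), so α_err = 4·2 = 8 ≡ 8 = α_3. Error position i = 3.
  Consistency check: S_2/S_1 = 6·10 = 60 ≡ 8 = α_err ✓ (single-error assumption holds).
Step 4: error magnitude e = S_0/v_3 = S_0·∏_{j≠3}(α_3 − α_j) = 7·6 = 42 ≡ 3 (mod 13).
Step 5: correct position 3: c_3 = r_3 − e = 10 − 3 ≡ 7 (mod 13). Hence c = [2, 11, 7, 4, 6].
  Check: interpolating c through the α_i gives m(x) = 9 + 3·x (degree < 2) with m(α_i) = c_i for every i, so c is indeed a codeword.


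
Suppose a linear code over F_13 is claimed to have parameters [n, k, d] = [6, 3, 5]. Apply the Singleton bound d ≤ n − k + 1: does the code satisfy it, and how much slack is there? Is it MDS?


Singleton RHS = n − k + 1 = 4, slack = -1, bound violated (no such code; not MDS).

Singleton bound: d ≤ n − k + 1.
Here n = 6, k = 3, so n − k + 1 = 4.
Given d = 5, check d ≤ 4: NO.
Slack = (n − k + 1) − d = -1.
The slack is negative: d = 5 exceeds n − k + 1 = 4 by 1, so the Singleton bound is violated and no linear [6, 3, 5]_13 code can exist. In particular it is not MDS (MDS requires d = n − k + 1 exactly).
Description: the claimed parameters are [6, 3, 5]_13; such a code would be impossible (violates the Singleton bound).


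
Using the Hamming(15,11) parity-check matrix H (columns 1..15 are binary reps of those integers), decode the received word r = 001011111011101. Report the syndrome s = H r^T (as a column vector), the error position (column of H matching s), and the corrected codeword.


s = (0, 0, 1, 1)^T, error position = 3, corrected codeword c = 000011111011101

Compute s = H r^T mod 2 one row at a time:
  s_1 = 1 + 1 + 0 + 1 + 1 + 1 + 0 + 1 = 6 ≡ 0 (mod 2).
  s_2 = 0 + 1 + 1 + 1 + 1 + 1 + 0 + 1 = 6 ≡ 0 (mod 2).
  s_3 = 0 + 1 + 1 + 1 + 0 + 1 + 0 + 1 = 5 ≡ 1 (mod 2).
  s_4 = 0 + 1 + 1 + 1 + 1 + 1 + 1 + 1 = 7 ≡ 1 (mod 2).
s = (0, 0, 1, 1)^T — this equals column 3 of H (binary 0011), so error is at position 3.
Correct: flip bit 3 of r = 001011111011101 to get c = 000011111011101.


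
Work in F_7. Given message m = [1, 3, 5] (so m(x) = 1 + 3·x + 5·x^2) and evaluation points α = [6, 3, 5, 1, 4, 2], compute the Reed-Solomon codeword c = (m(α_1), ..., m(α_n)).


c = [3, 6, 1, 2, 2, 6]

Message polynomial: m(x) = 1 + 3·x + 5·x^2 (mod 7).
For each evaluation point α_i, compute m(α_i) mod 7:
  α_1 = 6: Horner steps 5 → 5 → 3, so m(6) = 3.
  α_2 = 3: Horner steps 5 → 4 → 6, so m(3) = 6.
  α_3 = 5: Horner steps 5 → 0 → 1, so m(5) = 1.
  α_4 = 1: Horner steps 5 → 1 → 2, so m(1) = 2.
  α_5 = 4: Horner steps 5 → 2 → 2, so m(4) = 2.
  α_6 = 2: Horner steps 5 → 6 → 6, so m(2) = 6.
Codeword c = [3, 6, 1, 2, 2, 6] ∈ F_7^6.


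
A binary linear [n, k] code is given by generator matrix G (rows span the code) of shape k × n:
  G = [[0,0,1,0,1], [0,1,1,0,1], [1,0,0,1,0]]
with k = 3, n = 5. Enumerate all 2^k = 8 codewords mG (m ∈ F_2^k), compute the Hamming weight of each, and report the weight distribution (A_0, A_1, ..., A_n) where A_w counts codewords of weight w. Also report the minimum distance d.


Weight distribution: A_0 = 1, A_1 = 1, A_2 = 2, A_3 = 2, A_4 = 1, A_5 = 1. Minimum distance d = 1.

Enumerate all 2^3 = 8 messages m ∈ F_2^3.
For each, compute codeword c = mG in F_2^5, then tally its weight.
  m = 000 → c = 00000, weight = 0.
  m = 100 → c = 00101, weight = 2.
  m = 010 → c = 01101, weight = 3.
  m = 110 → c = 01000, weight = 1.
  m = 001 → c = 10010, weight = 2.
  m = 101 → c = 10111, weight = 4.
  m = 011 → c = 11111, weight = 5.
  m = 111 → c = 11010, weight = 3.
Tally weights:
  weight 0: 1 codewords.
  weight 1: 1 codewords.
  weight 2: 2 codewords.
  weight 3: 2 codewords.
  weight 4: 1 codewords.
  weight 5: 1 codewords.
Minimum distance d = smallest w > 0 with A_w > 0 = 1.
Sanity: Σ A_w = 8 = 2^3 = 8 ✓.


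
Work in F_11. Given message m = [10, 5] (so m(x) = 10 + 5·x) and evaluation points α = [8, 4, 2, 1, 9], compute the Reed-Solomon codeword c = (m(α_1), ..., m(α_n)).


c = [6, 8, 9, 4, 0]

Message polynomial: m(x) = 10 + 5·x (mod 11).
For each evaluation point α_i, compute m(α_i) mod 11:
  α_1 = 8: Horner steps 5 → 6, so m(8) = 6.
  α_2 = 4: Horner steps 5 → 8, so m(4) = 8.
  α_3 = 2: Horner steps 5 → 9, so m(2) = 9.
  α_4 = 1: Horner steps 5 → 4, so m(1) = 4.
  α_5 = 9: Horner steps 5 → 0, so m(9) = 0.
Codeword c = [6, 8, 9, 4, 0] ∈ F_11^5.


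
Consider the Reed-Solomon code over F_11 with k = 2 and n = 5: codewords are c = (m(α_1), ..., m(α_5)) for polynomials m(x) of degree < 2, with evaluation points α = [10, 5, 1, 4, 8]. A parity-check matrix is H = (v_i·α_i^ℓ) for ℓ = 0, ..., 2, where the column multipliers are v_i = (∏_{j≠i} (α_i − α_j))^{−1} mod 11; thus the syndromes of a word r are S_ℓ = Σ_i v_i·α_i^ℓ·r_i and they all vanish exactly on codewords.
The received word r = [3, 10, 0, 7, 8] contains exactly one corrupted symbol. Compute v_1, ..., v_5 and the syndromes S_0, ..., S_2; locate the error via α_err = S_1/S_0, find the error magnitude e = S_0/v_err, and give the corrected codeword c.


S = (3, 3, 3), error at position 3, error magnitude e = 2, c = [3, 10, 9, 7, 8].

Step 1: column multipliers v_i = (∏_{j≠i}(α_i − α_j))^{−1} mod 11.
  i = 1 (α = 10): (10−5)(10−1)(10−4)(10−8) = 5·9·6·2 = 540 ≡ 1, so v_1 = 1^{−1} = 1 (mod 11).
  i = 2 (α = 5): (5−10)(5−1)(5−4)(5−8) = (−5)·4·1·(−3) = 60 ≡ 5, so v_2 = 5^{−1} = 9 (mod 11).
  i = 3 (α = 1): (1−10)(1−5)(1−4)(1−8) = (−9)·(−4)·(−3)·(−7) = 756 ≡ 8, so v_3 = 8^{−1} = 7 (mod 11).
  i = 4 (α = 4): (4−10)(4−5)(4−1)(4−8) = (−6)·(−1)·3·(−4) = −72 ≡ 5, so v_4 = 5^{−1} = 9 (mod 11).
  i = 5 (α = 8): (8−10)(8−5)(8−1)(8−4) = (−2)·3·7·4 = −168 ≡ 8, so v_5 = 8^{−1} = 7 (mod 11).
  v = [1, 9, 7, 9, 7].
Step 2: syndromes of r = [3, 10, 0, 7, 8] (all sums mod 11).
  S_0 = Σ v_i r_i = 1·3 + 9·10 + 7·0 + 9·7 + 7·8 = 212 ≡ 3.
  S_1 = Σ v_i α_i r_i = 1·10·3 + 9·5·10 + 7·1·0 + 9·4·7 + 7·8·8 = 1180 ≡ 3.
  α_i^2 mod 11 = [1, 3, 1, 5, 9].
  S_2 = Σ v_i α_i^2 r_i = 1·1·3 + 9·3·10 + 7·1·0 + 9·5·7 + 7·9·8 = 1092 ≡ 3.
  S = (3, 3, 3) ≠ 0, so r is not a codeword (an error is present).
Step 3: locate the error. For a single error e at position i, S_ℓ = v_i·e·α_i^ℓ, so α_err = S_1/S_0.
  S_0^{−1} = 3^{−1} = 4 (mod 11), so α_err = 3·4 = 12 ≡ 1 = α_3. Error position i = 3.
  Consistency check: S_2/S_1 = 3·4 = 12 ≡ 1 = α_err ✓ (single-error assumption holds).
Step 4: error magnitude e = S_0/v_3 = S_0·∏_{j≠3}(α_3 − α_j) = 3·8 = 24 ≡ 2 (mod 11).
Step 5: correct position 3: c_3 = r_3 − e = 0 − 2 ≡ 9 (mod 11). Hence c = [3, 10, 9, 7, 8].
  Check: interpolating c through the α_i gives m(x) = 6 + 3·x (degree < 2) with m(α_i) = c_i for every i, so c is indeed a codeword.


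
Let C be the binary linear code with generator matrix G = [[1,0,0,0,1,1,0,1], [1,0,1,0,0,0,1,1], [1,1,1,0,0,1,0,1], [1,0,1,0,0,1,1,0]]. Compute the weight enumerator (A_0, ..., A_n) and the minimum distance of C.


Weight distribution: A_0 = 1, A_2 = 2, A_3 = 4, A_4 = 5, A_5 = 4. Minimum distance d = 2.

Enumerate all 2^4 = 16 messages m ∈ F_2^4.
For each, compute codeword c = mG in F_2^8, then tally its weight.
  m = 0000 → c = 00000000, weight = 0.
  m = 1000 → c = 10001101, weight = 4.
  m = 0100 → c = 10100011, weight = 4.
  m = 1100 → c = 00101110, weight = 4.
  m = 0010 → c = 11100101, weight = 5.
  m = 1010 → c = 01101000, weight = 3.
  m = 0110 → c = 01000110, weight = 3.
  m = 1110 → c = 11001011, weight = 5.
  m = 0001 → c = 10100110, weight = 4.
  m = 1001 → c = 00101011, weight = 4.
  m = 0101 → c = 00000101, weight = 2.
  m = 1101 → c = 10001000, weight = 2.
  m = 0011 → c = 01000011, weight = 3.
  m = 1011 → c = 11001110, weight = 5.
  m = 0111 → c = 11100000, weight = 3.
  m = 1111 → c = 01101101, weight = 5.
Tally weights:
  weight 0: 1 codewords.
  weight 2: 2 codewords.
  weight 3: 4 codewords.
  weight 4: 5 codewords.
  weight 5: 4 codewords.
Minimum distance d = smallest w > 0 with A_w > 0 = 2.
Sanity: Σ A_w = 16 = 2^4 = 16 ✓.


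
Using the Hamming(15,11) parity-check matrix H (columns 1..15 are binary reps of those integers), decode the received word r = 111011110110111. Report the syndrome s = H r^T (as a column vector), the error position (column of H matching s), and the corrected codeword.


s = (0, 0, 0, 1)^T, error position = 1, corrected codeword c = 011011110110111

Compute s = H r^T mod 2 one row at a time:
  s_1 = 1 + 0 + 1 + 1 + 0 + 1 + 1 + 1 = 6 ≡ 0 (mod 2).
  s_2 = 0 + 1 + 1 + 1 + 0 + 1 + 1 + 1 = 6 ≡ 0 (mod 2).
  s_3 = 1 + 1 + 1 + 1 + 1 + 1 + 1 + 1 = 8 ≡ 0 (mod 2).
  s_4 = 1 + 1 + 1 + 1 + 0 + 1 + 1 + 1 = 7 ≡ 1 (mod 2).
s = (0, 0, 0, 1)^T — this equals column 1 of H (binary 0001), so error is at position 1.
Correct: flip bit 1 of r = 111011110110111 to get c = 011011110110111.


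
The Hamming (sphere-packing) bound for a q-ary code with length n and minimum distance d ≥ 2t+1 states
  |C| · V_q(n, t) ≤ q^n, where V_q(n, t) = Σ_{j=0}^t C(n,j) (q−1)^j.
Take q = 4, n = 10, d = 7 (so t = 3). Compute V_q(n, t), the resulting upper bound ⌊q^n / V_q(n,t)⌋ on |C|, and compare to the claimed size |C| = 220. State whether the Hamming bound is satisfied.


V_q(n, t) = 3676, q^n = 1048576, Hamming bound = 285, |C| = 220 ≤ bound (satisfied).

Step 1: Compute V_q(n, t) = Σ_{j=0}^3 C(n, j) (q−1)^j.
  j = 0: C(10,0)·(3)^0 = 1·1 = 1.
  j = 1: C(10,1)·(3)^1 = 10·3 = 30.
  j = 2: C(10,2)·(3)^2 = 45·9 = 405.
  j = 3: C(10,3)·(3)^3 = 120·27 = 3240.
  V_q(n, t) = 1 + 30 + 405 + 3240 = 3676.
Step 2: q^n = 4^10 = 1048576.
Step 3: Hamming bound ⌊q^n / V_q(n,t)⌋ = ⌊1048576/3676⌋ = 285.
Step 4: Compare |C| = 220 to 285: satisfied.
The claimed |C| lies below the Hamming bound.


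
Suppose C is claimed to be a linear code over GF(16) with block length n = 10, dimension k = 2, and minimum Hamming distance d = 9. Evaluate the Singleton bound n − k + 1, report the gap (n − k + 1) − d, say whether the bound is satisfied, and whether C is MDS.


Singleton RHS = n − k + 1 = 9, slack = 0, bound satisfied, MDS.

Singleton bound: d ≤ n − k + 1.
Here n = 10, k = 2, so n − k + 1 = 9.
Given d = 9, check d ≤ 9: YES.
Slack = (n − k + 1) − d = 0.
The code is MDS (slack = 0).
Description: the claimed parameters are [10, 2, 9]_16; such a code would be MDS (meets Singleton bound).


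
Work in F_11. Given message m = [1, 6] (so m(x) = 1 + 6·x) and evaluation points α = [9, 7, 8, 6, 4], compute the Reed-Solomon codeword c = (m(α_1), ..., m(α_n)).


c = [0, 10, 5, 4, 3]

Message polynomial: m(x) = 1 + 6·x (mod 11).
For each evaluation point α_i, compute m(α_i) mod 11:
  α_1 = 9: Horner steps 6 → 0, so m(9) = 0.
  α_2 = 7: Horner steps 6 → 10, so m(7) = 10.
  α_3 = 8: Horner steps 6 → 5, so m(8) = 5.
  α_4 = 6: Horner steps 6 → 4, so m(6) = 4.
  α_5 = 4: Horner steps 6 → 3, so m(4) = 3.
Codeword c = [0, 10, 5, 4, 3] ∈ F_11^5.


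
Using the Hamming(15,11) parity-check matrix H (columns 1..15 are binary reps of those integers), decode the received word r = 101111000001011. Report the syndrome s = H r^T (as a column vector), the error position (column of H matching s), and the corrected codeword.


s = (1, 0, 0, 0)^T, error position = 8, corrected codeword c = 101111010001011

Compute s = H r^T mod 2 one row at a time:
  s_1 = 0 + 0 + 0 + 0 + 1 + 0 + 1 + 1 = 3 ≡ 1 (mod 2).
  s_2 = 1 + 1 + 1 + 0 + 1 + 0 + 1 + 1 = 6 ≡ 0 (mod 2).
  s_3 = 0 + 1 + 1 + 0 + 0 + 0 + 1 + 1 = 4 ≡ 0 (mod 2).
  s_4 = 1 + 1 + 1 + 0 + 0 + 0 + 0 + 1 = 4 ≡ 0 (mod 2).
s = (1, 0, 0, 0)^T — this equals column 8 of H (binary 1000), so error is at position 8.
Correct: flip bit 8 of r = 101111000001011 to get c = 101111010001011.


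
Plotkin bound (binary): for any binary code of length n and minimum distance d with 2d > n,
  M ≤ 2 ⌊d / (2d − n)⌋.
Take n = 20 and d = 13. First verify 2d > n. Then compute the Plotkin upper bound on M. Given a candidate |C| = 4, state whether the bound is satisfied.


Plotkin bound M ≤ 4; given |C| = 4 ≤ bound (satisfied).

Check applicability: 2d = 26, n = 20.
2d − n = 6 > 0, so Plotkin applies.
Compute d/(2d−n) = 13/6 ≈ 2.1667.
⌊d/(2d−n)⌋ = 2.
Plotkin bound: M ≤ 2·2 = 4.
Given |C| = 4, check: satisfied.
This |C| is at the Plotkin bound.


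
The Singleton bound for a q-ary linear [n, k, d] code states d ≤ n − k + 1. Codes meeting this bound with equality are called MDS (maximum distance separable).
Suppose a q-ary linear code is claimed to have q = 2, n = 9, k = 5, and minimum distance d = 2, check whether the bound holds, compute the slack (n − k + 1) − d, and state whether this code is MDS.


Singleton RHS = n − k + 1 = 5, slack = 3, bound satisfied, not MDS.

Singleton bound: d ≤ n − k + 1.
Here n = 9, k = 5, so n − k + 1 = 5.
Given d = 2, check d ≤ 5: YES.
Slack = (n − k + 1) − d = 3.
The code is NOT MDS (slack = 3 > 0).
Description: the claimed parameters are [9, 5, 2]_2; such a code would be non-MDS.


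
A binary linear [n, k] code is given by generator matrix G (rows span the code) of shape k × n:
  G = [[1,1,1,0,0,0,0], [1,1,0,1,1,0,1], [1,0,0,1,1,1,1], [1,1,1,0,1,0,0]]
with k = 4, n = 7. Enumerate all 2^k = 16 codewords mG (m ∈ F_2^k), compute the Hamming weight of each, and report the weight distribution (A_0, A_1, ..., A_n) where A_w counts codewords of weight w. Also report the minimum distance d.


Weight distribution: A_0 = 1, A_1 = 1, A_2 = 1, A_3 = 4, A_4 = 5, A_5 = 3, A_6 = 1. Minimum distance d = 1.

Enumerate all 2^4 = 16 messages m ∈ F_2^4.
For each, compute codeword c = mG in F_2^7, then tally its weight.
  m = 0000 → c = 0000000, weight = 0.
  m = 1000 → c = 1110000, weight = 3.
  m = 0100 → c = 1101101, weight = 5.
  m = 1100 → c = 0011101, weight = 4.
  m = 0010 → c = 1001111, weight = 5.
  m = 1010 → c = 0111111, weight = 6.
  m = 0110 → c = 0100010, weight = 2.
  m = 1110 → c = 1010010, weight = 3.
  m = 0001 → c = 1110100, weight = 4.
  m = 1001 → c = 0000100, weight = 1.
  m = 0101 → c = 0011001, weight = 3.
  m = 1101 → c = 1101001, weight = 4.
  m = 0011 → c = 0111011, weight = 5.
  m = 1011 → c = 1001011, weight = 4.
  m = 0111 → c = 1010110, weight = 4.
  m = 1111 → c = 0100110, weight = 3.
Tally weights:
  weight 0: 1 codewords.
  weight 1: 1 codewords.
  weight 2: 1 codewords.
  weight 3: 4 codewords.
  weight 4: 5 codewords.
  weight 5: 3 codewords.
  weight 6: 1 codewords.
Minimum distance d = smallest w > 0 with A_w > 0 = 1.
Sanity: Σ A_w = 16 = 2^4 = 16 ✓.


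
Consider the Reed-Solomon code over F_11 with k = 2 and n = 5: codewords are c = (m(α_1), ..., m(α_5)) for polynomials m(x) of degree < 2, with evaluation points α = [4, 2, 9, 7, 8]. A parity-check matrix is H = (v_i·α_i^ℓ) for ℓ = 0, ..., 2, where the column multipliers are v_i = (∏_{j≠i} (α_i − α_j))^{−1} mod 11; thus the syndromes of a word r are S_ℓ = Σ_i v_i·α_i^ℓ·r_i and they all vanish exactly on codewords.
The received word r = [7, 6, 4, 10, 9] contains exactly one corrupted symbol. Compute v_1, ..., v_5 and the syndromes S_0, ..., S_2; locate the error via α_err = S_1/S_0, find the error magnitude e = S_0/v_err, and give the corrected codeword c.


S = (5, 2, 3), error at position 4, error magnitude e = 7, c = [7, 6, 4, 3, 9].

Step 1: column multipliers v_i = (∏_{j≠i}(α_i − α_j))^{−1} mod 11.
  i = 1 (α = 4): (4−2)(4−9)(4−7)(4−8) = 2·(−5)·(−3)·(−4) = −120 ≡ 1, so v_1 = 1^{−1} = 1 (mod 11).
  i = 2 (α = 2): (2−4)(2−9)(2−7)(2−8) = (−2)·(−7)·(−5)·(−6) = 420 ≡ 2, so v_2 = 2^{−1} = 6 (mod 11).
  i = 3 (α = 9): (9−4)(9−2)(9−7)(9−8) = 5·7·2·1 = 70 ≡ 4, so v_3 = 4^{−1} = 3 (mod 11).
  i = 4 (α = 7): (7−4)(7−2)(7−9)(7−8) = 3·5·(−2)·(−1) = 30 ≡ 8, so v_4 = 8^{−1} = 7 (mod 11).
  i = 5 (α = 8): (8−4)(8−2)(8−9)(8−7) = 4·6·(−1)·1 = −24 ≡ 9, so v_5 = 9^{−1} = 5 (mod 11).
  v = [1, 6, 3, 7, 5].
Step 2: syndromes of r = [7, 6, 4, 10, 9] (all sums mod 11).
  S_0 = Σ v_i r_i = 1·7 + 6·6 + 3·4 + 7·10 + 5·9 = 170 ≡ 5.
  S_1 = Σ v_i α_i r_i = 1·4·7 + 6·2·6 + 3·9·4 + 7·7·10 + 5·8·9 = 1058 ≡ 2.
  α_i^2 mod 11 = [5, 4, 4, 5, 9].
  S_2 = Σ v_i α_i^2 r_i = 1·5·7 + 6·4·6 + 3·4·4 + 7·5·10 + 5·9·9 = 982 ≡ 3.
  S = (5, 2, 3) ≠ 0, so r is not a codeword (an error is present).
Step 3: locate the error. For a single error e at position i, S_ℓ = v_i·e·α_i^ℓ, so α_err = S_1/S_0.
  S_0^{−1} = 5^{−1} = 9 (mod 11), so α_err = 2·9 = 18 ≡ 7 = α_4. Error position i = 4.
  Consistency check: S_2/S_1 = 3·6 = 18 ≡ 7 = α_err ✓ (single-error assumption holds).
Step 4: error magnitude e = S_0/v_4 = S_0·∏_{j≠4}(α_4 − α_j) = 5·8 = 40 ≡ 7 (mod 11).
Step 5: correct position 4: c_4 = r_4 − e = 10 − 7 ≡ 3 (mod 11). Hence c = [7, 6, 4, 3, 9].
  Check: interpolating c through the α_i gives m(x) = 5 + 6·x (degree < 2) with m(α_i) = c_i for every i, so c is indeed a codeword.


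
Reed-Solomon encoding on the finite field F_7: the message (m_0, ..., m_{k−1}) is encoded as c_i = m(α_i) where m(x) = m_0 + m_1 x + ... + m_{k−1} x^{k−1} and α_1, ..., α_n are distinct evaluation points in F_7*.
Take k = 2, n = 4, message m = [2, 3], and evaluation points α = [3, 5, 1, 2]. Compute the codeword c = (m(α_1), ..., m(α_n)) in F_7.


c = [4, 3, 5, 1]

Message polynomial: m(x) = 2 + 3·x (mod 7).
For each evaluation point α_i, compute m(α_i) mod 7:
  α_1 = 3: Horner steps 3 → 4, so m(3) = 4.
  α_2 = 5: Horner steps 3 → 3, so m(5) = 3.
  α_3 = 1: Horner steps 3 → 5, so m(1) = 5.
  α_4 = 2: Horner steps 3 → 1, so m(2) = 1.
Codeword c = [4, 3, 5, 1] ∈ F_7^4.


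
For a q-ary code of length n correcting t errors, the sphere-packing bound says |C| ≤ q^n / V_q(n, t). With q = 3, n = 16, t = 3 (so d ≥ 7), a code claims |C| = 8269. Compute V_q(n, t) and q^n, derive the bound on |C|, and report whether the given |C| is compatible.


V_q(n, t) = 4993, q^n = 43046721, Hamming bound = 8621, |C| = 8269 ≤ bound (satisfied).

Step 1: Compute V_q(n, t) = Σ_{j=0}^3 C(n, j) (q−1)^j.
  j = 0: C(16,0)·(2)^0 = 1·1 = 1.
  j = 1: C(16,1)·(2)^1 = 16·2 = 32.
  j = 2: C(16,2)·(2)^2 = 120·4 = 480.
  j = 3: C(16,3)·(2)^3 = 560·8 = 4480.
  V_q(n, t) = 1 + 32 + 480 + 4480 = 4993.
Step 2: q^n = 3^16 = 43046721.
Step 3: Hamming bound ⌊q^n / V_q(n,t)⌋ = ⌊43046721/4993⌋ = 8621.
Step 4: Compare |C| = 8269 to 8621: satisfied.
The claimed |C| lies below the Hamming bound.


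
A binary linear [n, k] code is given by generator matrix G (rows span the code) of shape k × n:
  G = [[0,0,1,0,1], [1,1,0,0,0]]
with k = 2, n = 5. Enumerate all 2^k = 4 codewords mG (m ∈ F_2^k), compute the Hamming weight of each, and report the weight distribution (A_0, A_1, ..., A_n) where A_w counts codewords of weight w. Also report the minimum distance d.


Weight distribution: A_0 = 1, A_2 = 2, A_4 = 1. Minimum distance d = 2.

Enumerate all 2^2 = 4 messages m ∈ F_2^2.
For each, compute codeword c = mG in F_2^5, then tally its weight.
  m = 00 → c = 00000, weight = 0.
  m = 10 → c = 00101, weight = 2.
  m = 01 → c = 11000, weight = 2.
  m = 11 → c = 11101, weight = 4.
Tally weights:
  weight 0: 1 codewords.
  weight 2: 2 codewords.
  weight 4: 1 codewords.
Minimum distance d = smallest w > 0 with A_w > 0 = 2.
Sanity: Σ A_w = 4 = 2^2 = 4 ✓.


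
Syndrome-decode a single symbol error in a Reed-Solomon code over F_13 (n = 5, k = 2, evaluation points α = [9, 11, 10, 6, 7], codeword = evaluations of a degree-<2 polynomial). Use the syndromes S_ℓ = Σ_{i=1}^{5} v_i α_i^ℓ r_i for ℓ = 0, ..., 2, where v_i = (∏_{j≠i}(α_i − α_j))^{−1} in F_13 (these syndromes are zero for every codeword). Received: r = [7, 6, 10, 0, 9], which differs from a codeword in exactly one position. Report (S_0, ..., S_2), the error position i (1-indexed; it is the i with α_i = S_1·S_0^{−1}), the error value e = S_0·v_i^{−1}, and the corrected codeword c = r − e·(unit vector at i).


S = (7, 11, 8), error at position 1, error magnitude e = 6, c = [1, 6, 10, 0, 9].

Step 1: column multipliers v_i = (∏_{j≠i}(α_i − α_j))^{−1} mod 13.
  i = 1 (α = 9): (9−11)(9−10)(9−6)(9−7) = (−2)·(−1)·3·2 = 12 ≡ 12, so v_1 = 12^{−1} = 12 (mod 13).
  i = 2 (α = 11): (11−9)(11−10)(11−6)(11−7) = 2·1·5·4 = 40 ≡ 1, so v_2 = 1^{−1} = 1 (mod 13).
  i = 3 (α = 10): (10−9)(10−11)(10−6)(10−7) = 1·(−1)·4·3 = −12 ≡ 1, so v_3 = 1^{−1} = 1 (mod 13).
  i = 4 (α = 6): (6−9)(6−11)(6−10)(6−7) = (−3)·(−5)·(−4)·(−1) = 60 ≡ 8, so v_4 = 8^{−1} = 5 (mod 13).
  i = 5 (α = 7): (7−9)(7−11)(7−10)(7−6) = (−2)·(−4)·(−3)·1 = −24 ≡ 2, so v_5 = 2^{−1} = 7 (mod 13).
  v = [12, 1, 1, 5, 7].
Step 2: syndromes of r = [7, 6, 10, 0, 9] (all sums mod 13).
  S_0 = Σ v_i r_i = 12·7 + 1·6 + 1·10 + 5·0 + 7·9 = 163 ≡ 7.
  S_1 = Σ v_i α_i r_i = 12·9·7 + 1·11·6 + 1·10·10 + 5·6·0 + 7·7·9 = 1363 ≡ 11.
  α_i^2 mod 13 = [3, 4, 9, 10, 10].
  S_2 = Σ v_i α_i^2 r_i = 12·3·7 + 1·4·6 + 1·9·10 + 5·10·0 + 7·10·9 = 996 ≡ 8.
  S = (7, 11, 8) ≠ 0, so r is not a codeword (an error is present).
Step 3: locate the error. For a single error e at position i, S_ℓ = v_i·e·α_i^ℓ, so α_err = S_1/S_0.
  S_0^{−1} = 7^{−1} = 2 (mod 13), so α_err = 11·2 = 22 ≡ 9 = α_1. Error position i = 1.
  Consistency check: S_2/S_1 = 8·6 = 48 ≡ 9 = α_err ✓ (single-error assumption holds).
Step 4: error magnitude e = S_0/v_1 = S_0·∏_{j≠1}(α_1 − α_j) = 7·12 = 84 ≡ 6 (mod 13).
Step 5: correct position 1: c_1 = r_1 − e = 7 − 6 ≡ 1 (mod 13). Hence c = [1, 6, 10, 0, 9].
  Check: interpolating c through the α_i gives m(x) = 11 + 9·x (degree < 2) with m(α_i) = c_i for every i, so c is indeed a codeword.


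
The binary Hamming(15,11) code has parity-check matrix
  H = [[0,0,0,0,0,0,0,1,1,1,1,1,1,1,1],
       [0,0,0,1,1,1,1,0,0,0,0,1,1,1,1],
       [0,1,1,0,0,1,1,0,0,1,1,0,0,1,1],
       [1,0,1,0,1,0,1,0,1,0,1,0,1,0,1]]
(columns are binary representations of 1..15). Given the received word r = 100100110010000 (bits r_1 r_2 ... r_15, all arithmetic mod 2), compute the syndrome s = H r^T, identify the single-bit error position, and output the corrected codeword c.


s = (0, 0, 0, 1)^T, error position = 1, corrected codeword c = 000100110010000

Compute s = H r^T mod 2 one row at a time:
  s_1 = 1 + 0 + 0 + 1 + 0 + 0 + 0 + 0 = 2 ≡ 0 (mod 2).
  s_2 = 1 + 0 + 0 + 1 + 0 + 0 + 0 + 0 = 2 ≡ 0 (mod 2).
  s_3 = 0 + 0 + 0 + 1 + 0 + 1 + 0 + 0 = 2 ≡ 0 (mod 2).
  s_4 = 1 + 0 + 0 + 1 + 0 + 1 + 0 + 0 = 3 ≡ 1 (mod 2).
s = (0, 0, 0, 1)^T — this equals column 1 of H (binary 0001), so error is at position 1.
Correct: flip bit 1 of r = 100100110010000 to get c = 000100110010000.


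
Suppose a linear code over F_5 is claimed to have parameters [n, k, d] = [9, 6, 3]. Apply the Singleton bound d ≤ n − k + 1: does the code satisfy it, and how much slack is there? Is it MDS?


Singleton RHS = n − k + 1 = 4, slack = 1, bound satisfied, not MDS.

Singleton bound: d ≤ n − k + 1.
Here n = 9, k = 6, so n − k + 1 = 4.
Given d = 3, check d ≤ 4: YES.
Slack = (n − k + 1) − d = 1.
The code is NOT MDS (slack = 1 > 0).
Description: the claimed parameters are [9, 6, 3]_5; such a code would be non-MDS.


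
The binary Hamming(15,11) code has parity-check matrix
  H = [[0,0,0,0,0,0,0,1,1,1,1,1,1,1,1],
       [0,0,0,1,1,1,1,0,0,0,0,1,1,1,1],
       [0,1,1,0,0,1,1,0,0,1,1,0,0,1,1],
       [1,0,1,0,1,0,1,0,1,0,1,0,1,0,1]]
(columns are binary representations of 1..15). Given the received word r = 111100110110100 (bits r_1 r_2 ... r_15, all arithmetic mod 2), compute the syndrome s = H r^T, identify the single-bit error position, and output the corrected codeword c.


s = (0, 1, 1, 1)^T, error position = 7, corrected codeword c = 111100010110100

Compute s = H r^T mod 2 one row at a time:
  s_1 = 1 + 0 + 1 + 1 + 0 + 1 + 0 + 0 = 4 ≡ 0 (mod 2).
  s_2 = 1 + 0 + 0 + 1 + 0 + 1 + 0 + 0 = 3 ≡ 1 (mod 2).
  s_3 = 1 + 1 + 0 + 1 + 1 + 1 + 0 + 0 = 5 ≡ 1 (mod 2).
  s_4 = 1 + 1 + 0 + 1 + 0 + 1 + 1 + 0 = 5 ≡ 1 (mod 2).
s = (0, 1, 1, 1)^T — this equals column 7 of H (binary 0111), so error is at position 7.
Correct: flip bit 7 of r = 111100110110100 to get c = 111100010110100.


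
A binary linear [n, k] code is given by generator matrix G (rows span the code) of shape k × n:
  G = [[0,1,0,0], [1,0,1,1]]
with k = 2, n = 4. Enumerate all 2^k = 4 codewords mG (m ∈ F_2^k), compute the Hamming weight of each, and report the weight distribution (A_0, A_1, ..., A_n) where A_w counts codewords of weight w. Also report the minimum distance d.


Weight distribution: A_0 = 1, A_1 = 1, A_3 = 1, A_4 = 1. Minimum distance d = 1.

Enumerate all 2^2 = 4 messages m ∈ F_2^2.
For each, compute codeword c = mG in F_2^4, then tally its weight.
  m = 00 → c = 0000, weight = 0.
  m = 10 → c = 0100, weight = 1.
  m = 01 → c = 1011, weight = 3.
  m = 11 → c = 1111, weight = 4.
Tally weights:
  weight 0: 1 codewords.
  weight 1: 1 codewords.
  weight 3: 1 codewords.
  weight 4: 1 codewords.
Minimum distance d = smallest w > 0 with A_w > 0 = 1.
Sanity: Σ A_w = 4 = 2^2 = 4 ✓.


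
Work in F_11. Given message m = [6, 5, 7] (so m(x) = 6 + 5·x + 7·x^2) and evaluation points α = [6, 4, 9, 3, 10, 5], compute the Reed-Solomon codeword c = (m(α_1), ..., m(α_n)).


c = [2, 6, 2, 7, 8, 8]

Message polynomial: m(x) = 6 + 5·x + 7·x^2 (mod 11).
For each evaluation point α_i, compute m(α_i) mod 11:
  α_1 = 6: Horner steps 7 → 3 → 2, so m(6) = 2.
  α_2 = 4: Horner steps 7 → 0 → 6, so m(4) = 6.
  α_3 = 9: Horner steps 7 → 2 → 2, so m(9) = 2.
  α_4 = 3: Horner steps 7 → 4 → 7, so m(3) = 7.
  α_5 = 10: Horner steps 7 → 9 → 8, so m(10) = 8.
  α_6 = 5: Horner steps 7 → 7 → 8, so m(5) = 8.
Codeword c = [2, 6, 2, 7, 8, 8] ∈ F_11^6.


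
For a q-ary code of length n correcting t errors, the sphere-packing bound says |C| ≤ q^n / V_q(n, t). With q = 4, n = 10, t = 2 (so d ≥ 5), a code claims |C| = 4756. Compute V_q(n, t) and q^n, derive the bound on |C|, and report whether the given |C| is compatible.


V_q(n, t) = 436, q^n = 1048576, Hamming bound = 2404, |C| = 4756 > bound (violated).

Step 1: Compute V_q(n, t) = Σ_{j=0}^2 C(n, j) (q−1)^j.
  j = 0: C(10,0)·(3)^0 = 1·1 = 1.
  j = 1: C(10,1)·(3)^1 = 10·3 = 30.
  j = 2: C(10,2)·(3)^2 = 45·9 = 405.
  V_q(n, t) = 1 + 30 + 405 = 436.
Step 2: q^n = 4^10 = 1048576.
Step 3: Hamming bound ⌊q^n / V_q(n,t)⌋ = ⌊1048576/436⌋ = 2404.
Step 4: Compare |C| = 4756 to 2404: violated.
The claimed |C| lies above the Hamming bound, so no 4-ary code of length 10 with d ≥ 5 can have 4756 codewords.


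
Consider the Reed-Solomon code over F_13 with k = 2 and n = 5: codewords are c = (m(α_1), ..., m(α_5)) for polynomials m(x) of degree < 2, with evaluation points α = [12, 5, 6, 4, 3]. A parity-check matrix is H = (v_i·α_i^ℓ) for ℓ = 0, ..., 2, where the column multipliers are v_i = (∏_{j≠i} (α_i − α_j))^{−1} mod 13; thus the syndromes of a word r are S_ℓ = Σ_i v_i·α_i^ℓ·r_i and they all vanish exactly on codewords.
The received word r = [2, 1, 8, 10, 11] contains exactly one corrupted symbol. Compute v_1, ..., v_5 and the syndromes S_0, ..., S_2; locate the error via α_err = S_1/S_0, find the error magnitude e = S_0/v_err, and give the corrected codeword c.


S = (5, 12, 8), error at position 2, error magnitude e = 5, c = [2, 9, 8, 10, 11].

Step 1: column multipliers v_i = (∏_{j≠i}(α_i − α_j))^{−1} mod 13.
  i = 1 (α = 12): (12−5)(12−6)(12−4)(12−3) = 7·6·8·9 = 3024 ≡ 8, so v_1 = 8^{−1} = 5 (mod 13).
  i = 2 (α = 5): (5−12)(5−6)(5−4)(5−3) = (−7)·(−1)·1·2 = 14 ≡ 1, so v_2 = 1^{−1} = 1 (mod 13).
  i = 3 (α = 6): (6−12)(6−5)(6−4)(6−3) = (−6)·1·2·3 = −36 ≡ 3, so v_3 = 3^{−1} = 9 (mod 13).
  i = 4 (α = 4): (4−12)(4−5)(4−6)(4−3) = (−8)·(−1)·(−2)·1 = −16 ≡ 10, so v_4 = 10^{−1} = 4 (mod 13).
  i = 5 (α = 3): (3−12)(3−5)(3−6)(3−4) = (−9)·(−2)·(−3)·(−1) = 54 ≡ 2, so v_5 = 2^{−1} = 7 (mod 13).
  v = [5, 1, 9, 4, 7].
Step 2: syndromes of r = [2, 1, 8, 10, 11] (all sums mod 13).
  S_0 = Σ v_i r_i = 5·2 + 1·1 + 9·8 + 4·10 + 7·11 = 200 ≡ 5.
  S_1 = Σ v_i α_i r_i = 5·12·2 + 1·5·1 + 9·6·8 + 4·4·10 + 7·3·11 = 948 ≡ 12.
  α_i^2 mod 13 = [1, 12, 10, 3, 9].
  S_2 = Σ v_i α_i^2 r_i = 5·1·2 + 1·12·1 + 9·10·8 + 4·3·10 + 7·9·11 = 1555 ≡ 8.
  S = (5, 12, 8) ≠ 0, so r is not a codeword (an error is present).
Step 3: locate the error. For a single error e at position i, S_ℓ = v_i·e·α_i^ℓ, so α_err = S_1/S_0.
  S_0^{−1} = 5^{−1} = 8 (mod 13), so α_err = 12·8 = 96 ≡ 5 = α_2. Error position i = 2.
  Consistency check: S_2/S_1 = 8·12 = 96 ≡ 5 = α_err ✓ (single-error assumption holds).
Step 4: error magnitude e = S_0/v_2 = S_0·∏_{j≠2}(α_2 − α_j) = 5·1 = 5 ≡ 5 (mod 13).
Step 5: correct position 2: c_2 = r_2 − e = 1 − 5 ≡ 9 (mod 13). Hence c = [2, 9, 8, 10, 11].
  Check: interpolating c through the α_i gives m(x) = 1 + 12·x (degree < 2) with m(α_i) = c_i for every i, so c is indeed a codeword.


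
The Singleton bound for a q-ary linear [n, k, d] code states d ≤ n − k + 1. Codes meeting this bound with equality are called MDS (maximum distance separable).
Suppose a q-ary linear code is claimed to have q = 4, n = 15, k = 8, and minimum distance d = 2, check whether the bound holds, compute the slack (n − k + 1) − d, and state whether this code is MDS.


Singleton RHS = n − k + 1 = 8, slack = 6, bound satisfied, not MDS.

Singleton bound: d ≤ n − k + 1.
Here n = 15, k = 8, so n − k + 1 = 8.
Given d = 2, check d ≤ 8: YES.
Slack = (n − k + 1) − d = 6.
The code is NOT MDS (slack = 6 > 0).
Description: the claimed parameters are [15, 8, 2]_4; such a code would be non-MDS.


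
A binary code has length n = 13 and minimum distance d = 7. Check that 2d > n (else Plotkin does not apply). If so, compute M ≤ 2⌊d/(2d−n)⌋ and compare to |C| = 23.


Plotkin bound M ≤ 14; given |C| = 23 > bound (violated).

Check applicability: 2d = 14, n = 13.
2d − n = 1 > 0, so Plotkin applies.
Compute d/(2d−n) = 7/1 ≈ 7.0000.
⌊d/(2d−n)⌋ = 7.
Plotkin bound: M ≤ 2·7 = 14.
Given |C| = 23, check: VIOLATED.
This |C| is above the Plotkin bound, so no binary code with n = 13, d = 7 and 23 codewords exists.


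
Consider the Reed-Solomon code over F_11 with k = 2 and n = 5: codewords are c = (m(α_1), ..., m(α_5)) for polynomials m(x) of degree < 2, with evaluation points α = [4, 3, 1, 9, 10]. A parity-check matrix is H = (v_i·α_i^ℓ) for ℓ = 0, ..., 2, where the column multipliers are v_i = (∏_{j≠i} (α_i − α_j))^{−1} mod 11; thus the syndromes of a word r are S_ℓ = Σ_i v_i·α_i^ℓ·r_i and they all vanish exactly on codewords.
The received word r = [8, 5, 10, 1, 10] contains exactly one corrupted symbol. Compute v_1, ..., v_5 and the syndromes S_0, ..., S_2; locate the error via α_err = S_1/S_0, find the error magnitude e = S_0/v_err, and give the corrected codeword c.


S = (7, 4, 7), error at position 5, error magnitude e = 6, c = [8, 5, 10, 1, 4].

Step 1: column multipliers v_i = (∏_{j≠i}(α_i − α_j))^{−1} mod 11.
  i = 1 (α = 4): (4−3)(4−1)(4−9)(4−10) = 1·3·(−5)·(−6) = 90 ≡ 2, so v_1 = 2^{−1} = 6 (mod 11).
  i = 2 (α = 3): (3−4)(3−1)(3−9)(3−10) = (−1)·2·(−6)·(−7) = −84 ≡ 4, so v_2 = 4^{−1} = 3 (mod 11).
  i = 3 (α = 1): (1−4)(1−3)(1−9)(1−10) = (−3)·(−2)·(−8)·(−9) = 432 ≡ 3, so v_3 = 3^{−1} = 4 (mod 11).
  i = 4 (α = 9): (9−4)(9−3)(9−1)(9−10) = 5·6·8·(−1) = −240 ≡ 2, so v_4 = 2^{−1} = 6 (mod 11).
  i = 5 (α = 10): (10−4)(10−3)(10−1)(10−9) = 6·7·9·1 = 378 ≡ 4, so v_5 = 4^{−1} = 3 (mod 11).
  v = [6, 3, 4, 6, 3].
Step 2: syndromes of r = [8, 5, 10, 1, 10] (all sums mod 11).
  S_0 = Σ v_i r_i = 6·8 + 3·5 + 4·10 + 6·1 + 3·10 = 139 ≡ 7.
  S_1 = Σ v_i α_i r_i = 6·4·8 + 3·3·5 + 4·1·10 + 6·9·1 + 3·10·10 = 631 ≡ 4.
  α_i^2 mod 11 = [5, 9, 1, 4, 1].
  S_2 = Σ v_i α_i^2 r_i = 6·5·8 + 3·9·5 + 4·1·10 + 6·4·1 + 3·1·10 = 469 ≡ 7.
  S = (7, 4, 7) ≠ 0, so r is not a codeword (an error is present).
Step 3: locate the error. For a single error e at position i, S_ℓ = v_i·e·α_i^ℓ, so α_err = S_1/S_0.
  S_0^{−1} = 7^{−1} = 8 (mod 11), so α_err = 4·8 = 32 ≡ 10 = α_5. Error position i = 5.
  Consistency check: S_2/S_1 = 7·3 = 21 ≡ 10 = α_err ✓ (single-error assumption holds).
Step 4: error magnitude e = S_0/v_5 = S_0·∏_{j≠5}(α_5 − α_j) = 7·4 = 28 ≡ 6 (mod 11).
Step 5: correct position 5: c_5 = r_5 − e = 10 − 6 ≡ 4 (mod 11). Hence c = [8, 5, 10, 1, 4].
  Check: interpolating c through the α_i gives m(x) = 7 + 3·x (degree < 2) with m(α_i) = c_i for every i, so c is indeed a codeword.


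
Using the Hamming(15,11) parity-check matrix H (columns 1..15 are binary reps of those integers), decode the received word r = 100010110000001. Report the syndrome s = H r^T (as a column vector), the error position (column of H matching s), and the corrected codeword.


s = (0, 1, 0, 0)^T, error position = 4, corrected codeword c = 100110110000001

Compute s = H r^T mod 2 one row at a time:
  s_1 = 1 + 0 + 0 + 0 + 0 + 0 + 0 + 1 = 2 ≡ 0 (mod 2).
  s_2 = 0 + 1 + 0 + 1 + 0 + 0 + 0 + 1 = 3 ≡ 1 (mod 2).
  s_3 = 0 + 0 + 0 + 1 + 0 + 0 + 0 + 1 = 2 ≡ 0 (mod 2).
  s_4 = 1 + 0 + 1 + 1 + 0 + 0 + 0 + 1 = 4 ≡ 0 (mod 2).
s = (0, 1, 0, 0)^T — this equals column 4 of H (binary 0100), so error is at position 4.
Correct: flip bit 4 of r = 100010110000001 to get c = 100110110000001.


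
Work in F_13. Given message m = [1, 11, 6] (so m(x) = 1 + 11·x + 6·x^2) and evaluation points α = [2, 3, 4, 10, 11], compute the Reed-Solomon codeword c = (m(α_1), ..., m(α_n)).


c = [8, 10, 11, 9, 3]

Message polynomial: m(x) = 1 + 11·x + 6·x^2 (mod 13).
For each evaluation point α_i, compute m(α_i) mod 13:
  α_1 = 2: Horner steps 6 → 10 → 8, so m(2) = 8.
  α_2 = 3: Horner steps 6 → 3 → 10, so m(3) = 10.
  α_3 = 4: Horner steps 6 → 9 → 11, so m(4) = 11.
  α_4 = 10: Horner steps 6 → 6 → 9, so m(10) = 9.
  α_5 = 11: Horner steps 6 → 12 → 3, so m(11) = 3.
Codeword c = [8, 10, 11, 9, 3] ∈ F_13^5.


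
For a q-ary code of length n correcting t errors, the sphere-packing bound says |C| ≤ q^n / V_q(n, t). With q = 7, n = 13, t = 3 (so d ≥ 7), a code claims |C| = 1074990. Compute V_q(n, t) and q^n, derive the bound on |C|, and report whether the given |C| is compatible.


V_q(n, t) = 64663, q^n = 96889010407, Hamming bound = 1498368, |C| = 1074990 ≤ bound (satisfied).

Step 1: Compute V_q(n, t) = Σ_{j=0}^3 C(n, j) (q−1)^j.
  j = 0: C(13,0)·(6)^0 = 1·1 = 1.
  j = 1: C(13,1)·(6)^1 = 13·6 = 78.
  j = 2: C(13,2)·(6)^2 = 78·36 = 2808.
  j = 3: C(13,3)·(6)^3 = 286·216 = 61776.
  V_q(n, t) = 1 + 78 + 2808 + 61776 = 64663.
Step 2: q^n = 7^13 = 96889010407.
Step 3: Hamming bound ⌊q^n / V_q(n,t)⌋ = ⌊96889010407/64663⌋ = 1498368.
Step 4: Compare |C| = 1074990 to 1498368: satisfied.
The claimed |C| lies below the Hamming bound.


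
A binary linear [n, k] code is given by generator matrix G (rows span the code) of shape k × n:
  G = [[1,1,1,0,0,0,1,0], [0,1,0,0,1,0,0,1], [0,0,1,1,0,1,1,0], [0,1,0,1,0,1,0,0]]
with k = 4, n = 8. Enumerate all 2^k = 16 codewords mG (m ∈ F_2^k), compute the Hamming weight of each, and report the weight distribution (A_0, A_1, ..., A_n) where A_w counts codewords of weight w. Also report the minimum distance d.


Weight distribution: A_0 = 1, A_1 = 1, A_3 = 3, A_4 = 6, A_5 = 3, A_7 = 1, A_8 = 1. Minimum distance d = 1.

Enumerate all 2^4 = 16 messages m ∈ F_2^4.
For each, compute codeword c = mG in F_2^8, then tally its weight.
  m = 0000 → c = 00000000, weight = 0.
  m = 1000 → c = 11100010, weight = 4.
  m = 0100 → c = 01001001, weight = 3.
  m = 1100 → c = 10101011, weight = 5.
  m = 0010 → c = 00110110, weight = 4.
  m = 1010 → c = 11010100, weight = 4.
  m = 0110 → c = 01111111, weight = 7.
  m = 1110 → c = 10011101, weight = 5.
  m = 0001 → c = 01010100, weight = 3.
  m = 1001 → c = 10110110, weight = 5.
  m = 0101 → c = 00011101, weight = 4.
  m = 1101 → c = 11111111, weight = 8.
  m = 0011 → c = 01100010, weight = 3.
  m = 1011 → c = 10000000, weight = 1.
  m = 0111 → c = 00101011, weight = 4.
  m = 1111 → c = 11001001, weight = 4.
Tally weights:
  weight 0: 1 codewords.
  weight 1: 1 codewords.
  weight 3: 3 codewords.
  weight 4: 6 codewords.
  weight 5: 3 codewords.
  weight 7: 1 codewords.
  weight 8: 1 codewords.
Minimum distance d = smallest w > 0 with A_w > 0 = 1.
Sanity: Σ A_w = 16 = 2^4 = 16 ✓.


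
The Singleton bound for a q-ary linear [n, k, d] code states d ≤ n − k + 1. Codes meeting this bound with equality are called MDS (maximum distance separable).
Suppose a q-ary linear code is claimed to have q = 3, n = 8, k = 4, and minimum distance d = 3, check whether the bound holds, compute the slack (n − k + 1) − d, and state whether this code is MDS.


Singleton RHS = n − k + 1 = 5, slack = 2, bound satisfied, not MDS.

Singleton bound: d ≤ n − k + 1.
Here n = 8, k = 4, so n − k + 1 = 5.
Given d = 3, check d ≤ 5: YES.
Slack = (n − k + 1) − d = 2.
The code is NOT MDS (slack = 2 > 0).
Description: the claimed parameters are [8, 4, 3]_3; such a code would be non-MDS.
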